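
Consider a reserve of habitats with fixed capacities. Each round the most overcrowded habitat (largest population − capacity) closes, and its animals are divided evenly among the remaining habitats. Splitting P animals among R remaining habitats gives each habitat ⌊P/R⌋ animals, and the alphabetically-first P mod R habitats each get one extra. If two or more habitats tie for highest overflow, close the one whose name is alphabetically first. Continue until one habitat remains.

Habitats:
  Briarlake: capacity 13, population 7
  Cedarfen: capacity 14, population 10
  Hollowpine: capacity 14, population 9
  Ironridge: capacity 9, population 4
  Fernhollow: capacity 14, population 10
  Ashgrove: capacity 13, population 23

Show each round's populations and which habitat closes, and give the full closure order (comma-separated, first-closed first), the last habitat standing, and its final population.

Round 1: Ashgrove=23 Briarlake=7 Cedarfen=10 Fernhollow=10 Hollowpine=9 Ironridge=4 → close Ashgrove (overflow 10)
  23÷5 = 4 each, +1 to first 3
Round 2: Briarlake=12 Cedarfen=15 Fernhollow=15 Hollowpine=13 Ironridge=8 → close Cedarfen (overflow 1)
  15÷4 = 3 each, +1 to first 3
Round 3: Briarlake=16 Fernhollow=19 Hollowpine=17 Ironridge=11 → close Fernhollow (overflow 5)
  19÷3 = 6 each, +1 to first 1
Round 4: Briarlake=23 Hollowpine=23 Ironridge=17 → close Briarlake (overflow 10)
  23÷2 = 11 each, +1 to first 1
Round 5: Hollowpine=35 Ironridge=28 → close Hollowpine (overflow 21)
  35÷1 = 35 each, +1 to first 0

Closure order: Ashgrove, Cedarfen, Fernhollow, Briarlake, Hollowpine
Last habitat: Ironridge with 63 animals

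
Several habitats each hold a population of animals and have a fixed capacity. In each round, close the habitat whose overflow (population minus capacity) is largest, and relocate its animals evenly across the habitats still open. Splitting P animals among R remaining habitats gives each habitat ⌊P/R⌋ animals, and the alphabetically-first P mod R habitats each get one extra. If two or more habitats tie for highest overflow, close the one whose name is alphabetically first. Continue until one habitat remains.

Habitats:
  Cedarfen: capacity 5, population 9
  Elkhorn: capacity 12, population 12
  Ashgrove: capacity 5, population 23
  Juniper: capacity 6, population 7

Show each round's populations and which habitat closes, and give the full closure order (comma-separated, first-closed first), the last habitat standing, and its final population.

Round 1: Ashgrove=23 Cedarfen=9 Elkhorn=12 Juniper=7 → close Ashgrove (overflow 18)
  23÷3 = 7 each, +1 to first 2
Round 2: Cedarfen=17 Elkhorn=20 Juniper=14 → close Cedarfen (overflow 12)
  17÷2 = 8 each, +1 to first 1
Round 3: Elkhorn=29 Juniper=22 → close Elkhorn (overflow 17)
  29÷1 = 29 each, +1 to first 0

Closure order: Ashgrove, Cedarfen, Elkhorn
Last habitat: Juniper with 51 animals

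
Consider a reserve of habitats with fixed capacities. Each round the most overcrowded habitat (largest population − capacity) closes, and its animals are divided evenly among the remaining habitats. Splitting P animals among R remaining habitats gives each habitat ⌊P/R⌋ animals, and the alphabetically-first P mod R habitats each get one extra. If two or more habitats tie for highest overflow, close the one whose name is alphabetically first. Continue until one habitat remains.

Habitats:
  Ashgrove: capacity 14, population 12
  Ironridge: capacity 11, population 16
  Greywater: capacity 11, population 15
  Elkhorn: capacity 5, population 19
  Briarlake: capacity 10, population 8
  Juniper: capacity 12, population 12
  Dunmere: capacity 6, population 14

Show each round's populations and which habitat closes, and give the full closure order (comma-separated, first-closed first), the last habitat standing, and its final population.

Round 1: Ashgrove=12 Briarlake=8 Dunmere=14 Elkhorn=19 Greywater=15 Ironridge=16 Juniper=12 → close Elkhorn (overflow 14)
  19÷6 = 3 each, +1 to first 1
Round 2: Ashgrove=16 Briarlake=11 Dunmere=17 Greywater=18 Ironridge=19 Juniper=15 → close Dunmere (overflow 11)
  17÷5 = 3 each, +1 to first 2
Round 3: Ashgrove=20 Briarlake=15 Greywater=21 Ironridge=22 Juniper=18 → close Ironridge (overflow 11)
  22÷4 = 5 each, +1 to first 2
Round 4: Ashgrove=26 Briarlake=21 Greywater=26 Juniper=23 → close Greywater (overflow 15)
  26÷3 = 8 each, +1 to first 2
Round 5: Ashgrove=35 Briarlake=30 Juniper=31 → close Ashgrove (overflow 21)
  35÷2 = 17 each, +1 to first 1
Round 6: Briarlake=48 Juniper=48 → close Briarlake (overflow 38)
  48÷1 = 48 each, +1 to first 0

Closure order: Elkhorn, Dunmere, Ironridge, Greywater, Ashgrove, Briarlake
Last habitat: Juniper with 96 animals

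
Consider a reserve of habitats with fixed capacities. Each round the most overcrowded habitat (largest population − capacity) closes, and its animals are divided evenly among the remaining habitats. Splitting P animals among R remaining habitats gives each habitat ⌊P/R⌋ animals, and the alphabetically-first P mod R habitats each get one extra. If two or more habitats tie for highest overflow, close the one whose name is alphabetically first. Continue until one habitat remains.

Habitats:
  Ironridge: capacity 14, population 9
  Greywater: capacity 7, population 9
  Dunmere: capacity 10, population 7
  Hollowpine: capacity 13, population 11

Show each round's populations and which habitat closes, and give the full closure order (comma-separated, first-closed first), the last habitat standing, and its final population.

Round 1: Dunmere=7 Greywater=9 Hollowpine=11 Ironridge=9 → close Greywater (overflow 2)
  9÷3 = 3 each, +1 to first 0
Round 2: Dunmere=10 Hollowpine=14 Ironridge=12 → close Hollowpine (overflow 1)
  14÷2 = 7 each, +1 to first 0
Round 3: Dunmere=17 Ironridge=19 → close Dunmere (overflow 7)
  17÷1 = 17 each, +1 to first 0

Closure order: Greywater, Hollowpine, Dunmere
Last habitat: Ironridge with 36 animals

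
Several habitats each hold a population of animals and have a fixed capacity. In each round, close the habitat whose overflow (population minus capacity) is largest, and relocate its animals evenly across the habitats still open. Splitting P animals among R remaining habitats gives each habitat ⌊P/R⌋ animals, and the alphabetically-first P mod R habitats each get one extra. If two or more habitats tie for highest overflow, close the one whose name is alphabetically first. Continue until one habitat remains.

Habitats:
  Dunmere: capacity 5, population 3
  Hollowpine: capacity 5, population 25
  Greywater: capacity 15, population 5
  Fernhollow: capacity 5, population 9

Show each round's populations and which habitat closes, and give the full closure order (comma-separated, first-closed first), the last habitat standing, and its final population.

Round 1: Dunmere=3 Fernhollow=9 Greywater=5 Hollowpine=25 → close Hollowpine (overflow 20)
  25÷3 = 8 each, +1 to first 1
Round 2: Dunmere=12 Fernhollow=17 Greywater=13 → close Fernhollow (overflow 12)
  17÷2 = 8 each, +1 to first 1
Round 3: Dunmere=21 Greywater=21 → close Dunmere (overflow 16)
  21÷1 = 21 each, +1 to first 0

Closure order: Hollowpine, Fernhollow, Dunmere
Last habitat: Greywater with 42 animals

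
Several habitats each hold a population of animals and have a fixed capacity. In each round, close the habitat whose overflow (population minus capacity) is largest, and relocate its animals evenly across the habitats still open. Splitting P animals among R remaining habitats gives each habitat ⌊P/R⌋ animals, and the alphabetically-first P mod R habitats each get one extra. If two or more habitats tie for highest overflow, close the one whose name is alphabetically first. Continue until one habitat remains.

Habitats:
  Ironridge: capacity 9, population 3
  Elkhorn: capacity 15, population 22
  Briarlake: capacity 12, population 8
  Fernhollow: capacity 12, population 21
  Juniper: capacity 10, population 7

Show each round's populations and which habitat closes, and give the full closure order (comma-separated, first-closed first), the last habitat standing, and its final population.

Closure order: Fernhollow, Elkhorn, Briarlake, Juniper
Last habitat: Ironridge with 61 animals

Round 1: Briarlake=8 Elkhorn=22 Fernhollow=21 Ironridge=3 Juniper=7 → close Fernhollow (overflow 9)
  21÷4 = 5 each, +1 to first 1
Round 2: Briarlake=14 Elkhorn=27 Ironridge=8 Juniper=12 → close Elkhorn (overflow 12)
  27÷3 = 9 each, +1 to first 0
Round 3: Briarlake=23 Ironridge=17 Juniper=21 → close Briarlake (overflow 11)
  23÷2 = 11 each, +1 to first 1
Round 4: Ironridge=29 Juniper=32 → close Juniper (overflow 22)
  32÷1 = 32 each, +1 to first 0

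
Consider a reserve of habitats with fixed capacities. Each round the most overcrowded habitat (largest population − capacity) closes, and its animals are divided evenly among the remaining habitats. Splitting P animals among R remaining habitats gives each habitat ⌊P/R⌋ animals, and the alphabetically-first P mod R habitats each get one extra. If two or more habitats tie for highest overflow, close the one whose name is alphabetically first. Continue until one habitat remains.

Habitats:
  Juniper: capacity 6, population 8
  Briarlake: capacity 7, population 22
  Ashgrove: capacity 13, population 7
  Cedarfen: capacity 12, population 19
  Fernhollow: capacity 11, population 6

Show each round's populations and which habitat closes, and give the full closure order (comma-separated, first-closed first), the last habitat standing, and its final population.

Closure order: Briarlake, Cedarfen, Juniper, Ashgrove
Last habitat: Fernhollow with 62 animals

Round 1: Ashgrove=7 Briarlake=22 Cedarfen=19 Fernhollow=6 Juniper=8 → close Briarlake (overflow 15)
  22÷4 = 5 each, +1 to first 2
Round 2: Ashgrove=13 Cedarfen=25 Fernhollow=11 Juniper=13 → close Cedarfen (overflow 13)
  25÷3 = 8 each, +1 to first 1
Round 3: Ashgrove=22 Fernhollow=19 Juniper=21 → close Juniper (overflow 15)
  21÷2 = 10 each, +1 to first 1
Round 4: Ashgrove=33 Fernhollow=29 → close Ashgrove (overflow 20)
  33÷1 = 33 each, +1 to first 0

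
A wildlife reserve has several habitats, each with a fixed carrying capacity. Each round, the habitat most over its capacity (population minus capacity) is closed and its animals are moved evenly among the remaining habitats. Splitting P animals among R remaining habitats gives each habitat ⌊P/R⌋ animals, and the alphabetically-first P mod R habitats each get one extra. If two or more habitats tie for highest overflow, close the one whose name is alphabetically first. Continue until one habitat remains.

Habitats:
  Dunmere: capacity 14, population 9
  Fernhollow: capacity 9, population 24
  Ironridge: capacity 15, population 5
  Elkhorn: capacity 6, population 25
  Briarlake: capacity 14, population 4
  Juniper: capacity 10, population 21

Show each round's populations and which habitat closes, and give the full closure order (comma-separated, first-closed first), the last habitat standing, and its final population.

Closure order: Elkhorn, Fernhollow, Juniper, Dunmere, Briarlake
Last habitat: Ironridge with 88 animals

Round 1: Briarlake=4 Dunmere=9 Elkhorn=25 Fernhollow=24 Ironridge=5 Juniper=21 → close Elkhorn (overflow 19)
  25÷5 = 5 each, +1 to first 0
Round 2: Briarlake=9 Dunmere=14 Fernhollow=29 Ironridge=10 Juniper=26 → close Fernhollow (overflow 20)
  29÷4 = 7 each, +1 to first 1
Round 3: Briarlake=17 Dunmere=21 Ironridge=17 Juniper=33 → close Juniper (overflow 23)
  33÷3 = 11 each, +1 to first 0
Round 4: Briarlake=28 Dunmere=32 Ironridge=28 → close Dunmere (overflow 18)
  32÷2 = 16 each, +1 to first 0
Round 5: Briarlake=44 Ironridge=44 → close Briarlake (overflow 30)
  44÷1 = 44 each, +1 to first 0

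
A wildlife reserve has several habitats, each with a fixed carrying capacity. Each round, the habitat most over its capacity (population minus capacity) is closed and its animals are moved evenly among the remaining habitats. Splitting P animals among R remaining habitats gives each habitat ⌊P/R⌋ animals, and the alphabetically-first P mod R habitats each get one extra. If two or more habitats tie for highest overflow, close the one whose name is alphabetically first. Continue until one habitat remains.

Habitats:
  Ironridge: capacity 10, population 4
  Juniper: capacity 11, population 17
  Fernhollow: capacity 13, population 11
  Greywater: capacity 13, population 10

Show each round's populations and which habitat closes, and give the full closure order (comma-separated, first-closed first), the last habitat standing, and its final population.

Round 1: Fernhollow=11 Greywater=10 Ironridge=4 Juniper=17 → close Juniper (overflow 6)
  17÷3 = 5 each, +1 to first 2
Round 2: Fernhollow=17 Greywater=16 Ironridge=9 → close Fernhollow (overflow 4)
  17÷2 = 8 each, +1 to first 1
Round 3: Greywater=25 Ironridge=17 → close Greywater (overflow 12)
  25÷1 = 25 each, +1 to first 0

Closure order: Juniper, Fernhollow, Greywater
Last habitat: Ironridge with 42 animals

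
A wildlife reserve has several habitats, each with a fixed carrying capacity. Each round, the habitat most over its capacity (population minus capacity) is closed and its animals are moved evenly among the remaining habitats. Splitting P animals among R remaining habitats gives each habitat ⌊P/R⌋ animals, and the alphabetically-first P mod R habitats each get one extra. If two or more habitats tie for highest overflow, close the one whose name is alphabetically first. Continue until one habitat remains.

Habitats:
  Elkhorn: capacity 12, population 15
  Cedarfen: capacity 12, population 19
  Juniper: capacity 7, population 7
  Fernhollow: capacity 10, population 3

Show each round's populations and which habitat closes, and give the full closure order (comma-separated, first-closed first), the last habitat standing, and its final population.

Closure order: Cedarfen, Elkhorn, Juniper
Last habitat: Fernhollow with 44 animals

Round 1: Cedarfen=19 Elkhorn=15 Fernhollow=3 Juniper=7 → close Cedarfen (overflow 7)
  19÷3 = 6 each, +1 to first 1
Round 2: Elkhorn=22 Fernhollow=9 Juniper=13 → close Elkhorn (overflow 10)
  22÷2 = 11 each, +1 to first 0
Round 3: Fernhollow=20 Juniper=24 → close Juniper (overflow 17)
  24÷1 = 24 each, +1 to first 0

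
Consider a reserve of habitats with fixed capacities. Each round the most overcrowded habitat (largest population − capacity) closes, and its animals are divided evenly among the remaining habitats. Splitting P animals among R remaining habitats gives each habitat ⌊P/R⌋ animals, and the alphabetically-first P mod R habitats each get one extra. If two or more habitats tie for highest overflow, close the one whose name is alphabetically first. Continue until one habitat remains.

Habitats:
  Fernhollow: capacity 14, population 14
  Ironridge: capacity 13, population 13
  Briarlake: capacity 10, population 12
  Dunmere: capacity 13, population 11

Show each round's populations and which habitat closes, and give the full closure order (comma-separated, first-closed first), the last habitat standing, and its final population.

Round 1: Briarlake=12 Dunmere=11 Fernhollow=14 Ironridge=13 → close Briarlake (overflow 2)
  12÷3 = 4 each, +1 to first 0
Round 2: Dunmere=15 Fernhollow=18 Ironridge=17 → close Fernhollow (overflow 4)
  18÷2 = 9 each, +1 to first 0
Round 3: Dunmere=24 Ironridge=26 → close Ironridge (overflow 13)
  26÷1 = 26 each, +1 to first 0

Closure order: Briarlake, Fernhollow, Ironridge
Last habitat: Dunmere with 50 animals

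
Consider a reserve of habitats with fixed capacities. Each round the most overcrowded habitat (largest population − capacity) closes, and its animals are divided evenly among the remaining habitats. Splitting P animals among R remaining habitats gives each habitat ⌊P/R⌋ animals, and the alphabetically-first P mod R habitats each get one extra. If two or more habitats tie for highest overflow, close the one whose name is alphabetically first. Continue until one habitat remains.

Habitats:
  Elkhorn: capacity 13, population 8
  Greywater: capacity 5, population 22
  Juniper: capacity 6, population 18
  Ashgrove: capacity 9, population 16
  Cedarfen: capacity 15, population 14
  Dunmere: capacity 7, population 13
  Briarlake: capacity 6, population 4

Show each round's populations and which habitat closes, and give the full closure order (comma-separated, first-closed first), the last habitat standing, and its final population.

Closure order: Greywater, Juniper, Ashgrove, Dunmere, Briarlake, Cedarfen
Last habitat: Elkhorn with 95 animals

Round 1: Ashgrove=16 Briarlake=4 Cedarfen=14 Dunmere=13 Elkhorn=8 Greywater=22 Juniper=18 → close Greywater (overflow 17)
  22÷6 = 3 each, +1 to first 4
Round 2: Ashgrove=20 Briarlake=8 Cedarfen=18 Dunmere=17 Elkhorn=11 Juniper=21 → close Juniper (overflow 15)
  21÷5 = 4 each, +1 to first 1
Round 3: Ashgrove=25 Briarlake=12 Cedarfen=22 Dunmere=21 Elkhorn=15 → close Ashgrove (overflow 16)
  25÷4 = 6 each, +1 to first 1
Round 4: Briarlake=19 Cedarfen=28 Dunmere=27 Elkhorn=21 → close Dunmere (overflow 20)
  27÷3 = 9 each, +1 to first 0
Round 5: Briarlake=28 Cedarfen=37 Elkhorn=30 → close Briarlake (overflow 22)
  28÷2 = 14 each, +1 to first 0
Round 6: Cedarfen=51 Elkhorn=44 → close Cedarfen (overflow 36)
  51÷1 = 51 each, +1 to first 0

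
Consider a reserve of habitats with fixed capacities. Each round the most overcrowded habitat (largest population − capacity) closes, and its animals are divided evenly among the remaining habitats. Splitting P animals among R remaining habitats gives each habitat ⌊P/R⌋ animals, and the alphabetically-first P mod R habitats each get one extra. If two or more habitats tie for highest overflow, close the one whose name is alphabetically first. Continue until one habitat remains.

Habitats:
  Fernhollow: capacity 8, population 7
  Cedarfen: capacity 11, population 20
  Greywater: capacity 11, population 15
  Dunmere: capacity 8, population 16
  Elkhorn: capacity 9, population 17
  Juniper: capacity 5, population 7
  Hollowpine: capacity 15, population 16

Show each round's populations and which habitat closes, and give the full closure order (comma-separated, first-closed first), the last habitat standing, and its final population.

Round 1: Cedarfen=20 Dunmere=16 Elkhorn=17 Fernhollow=7 Greywater=15 Hollowpine=16 Juniper=7 → close Cedarfen (overflow 9)
  20÷6 = 3 each, +1 to first 2
Round 2: Dunmere=20 Elkhorn=21 Fernhollow=10 Greywater=18 Hollowpine=19 Juniper=10 → close Dunmere (overflow 12)
  20÷5 = 4 each, +1 to first 0
Round 3: Elkhorn=25 Fernhollow=14 Greywater=22 Hollowpine=23 Juniper=14 → close Elkhorn (overflow 16)
  25÷4 = 6 each, +1 to first 1
Round 4: Fernhollow=21 Greywater=28 Hollowpine=29 Juniper=20 → close Greywater (overflow 17)
  28÷3 = 9 each, +1 to first 1
Round 5: Fernhollow=31 Hollowpine=38 Juniper=29 → close Juniper (overflow 24)
  29÷2 = 14 each, +1 to first 1
Round 6: Fernhollow=46 Hollowpine=52 → close Fernhollow (overflow 38)
  46÷1 = 46 each, +1 to first 0

Closure order: Cedarfen, Dunmere, Elkhorn, Greywater, Juniper, Fernhollow
Last habitat: Hollowpine with 98 animals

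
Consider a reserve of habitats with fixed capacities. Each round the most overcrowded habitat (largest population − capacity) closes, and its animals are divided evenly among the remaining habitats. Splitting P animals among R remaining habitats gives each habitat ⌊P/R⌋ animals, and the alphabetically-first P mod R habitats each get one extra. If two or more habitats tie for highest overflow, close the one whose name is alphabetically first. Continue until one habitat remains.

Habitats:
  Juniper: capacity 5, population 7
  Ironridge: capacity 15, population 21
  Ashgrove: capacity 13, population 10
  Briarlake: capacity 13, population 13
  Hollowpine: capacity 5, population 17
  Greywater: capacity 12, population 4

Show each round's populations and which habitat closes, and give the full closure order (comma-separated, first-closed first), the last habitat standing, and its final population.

Closure order: Hollowpine, Ironridge, Juniper, Briarlake, Ashgrove
Last habitat: Greywater with 72 animals

Round 1: Ashgrove=10 Briarlake=13 Greywater=4 Hollowpine=17 Ironridge=21 Juniper=7 → close Hollowpine (overflow 12)
  17÷5 = 3 each, +1 to first 2
Round 2: Ashgrove=14 Briarlake=17 Greywater=7 Ironridge=24 Juniper=10 → close Ironridge (overflow 9)
  24÷4 = 6 each, +1 to first 0
Round 3: Ashgrove=20 Briarlake=23 Greywater=13 Juniper=16 → close Juniper (overflow 11)
  16÷3 = 5 each, +1 to first 1
Round 4: Ashgrove=26 Briarlake=28 Greywater=18 → close Briarlake (overflow 15)
  28÷2 = 14 each, +1 to first 0
Round 5: Ashgrove=40 Greywater=32 → close Ashgrove (overflow 27)
  40÷1 = 40 each, +1 to first 0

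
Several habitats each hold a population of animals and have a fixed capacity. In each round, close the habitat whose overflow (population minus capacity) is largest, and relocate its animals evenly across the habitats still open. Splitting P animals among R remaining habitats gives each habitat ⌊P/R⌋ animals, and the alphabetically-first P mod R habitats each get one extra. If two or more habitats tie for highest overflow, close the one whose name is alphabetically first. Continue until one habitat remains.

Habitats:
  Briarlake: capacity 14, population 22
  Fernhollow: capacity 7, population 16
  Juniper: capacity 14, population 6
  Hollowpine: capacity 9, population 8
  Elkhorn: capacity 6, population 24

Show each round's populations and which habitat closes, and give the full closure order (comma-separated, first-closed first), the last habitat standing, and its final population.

Round 1: Briarlake=22 Elkhorn=24 Fernhollow=16 Hollowpine=8 Juniper=6 → close Elkhorn (overflow 18)
  24÷4 = 6 each, +1 to first 0
Round 2: Briarlake=28 Fernhollow=22 Hollowpine=14 Juniper=12 → close Fernhollow (overflow 15)
  22÷3 = 7 each, +1 to first 1
Round 3: Briarlake=36 Hollowpine=21 Juniper=19 → close Briarlake (overflow 22)
  36÷2 = 18 each, +1 to first 0
Round 4: Hollowpine=39 Juniper=37 → close Hollowpine (overflow 30)
  39÷1 = 39 each, +1 to first 0

Closure order: Elkhorn, Fernhollow, Briarlake, Hollowpine
Last habitat: Juniper with 76 animals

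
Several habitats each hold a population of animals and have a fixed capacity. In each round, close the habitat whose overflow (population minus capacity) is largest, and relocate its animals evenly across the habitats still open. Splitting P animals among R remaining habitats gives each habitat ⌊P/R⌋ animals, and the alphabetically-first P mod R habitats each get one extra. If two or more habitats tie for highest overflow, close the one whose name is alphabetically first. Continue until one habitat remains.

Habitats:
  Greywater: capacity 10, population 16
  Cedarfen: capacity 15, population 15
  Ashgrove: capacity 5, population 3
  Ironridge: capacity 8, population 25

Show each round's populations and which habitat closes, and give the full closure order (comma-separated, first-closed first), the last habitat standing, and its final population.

Round 1: Ashgrove=3 Cedarfen=15 Greywater=16 Ironridge=25 → close Ironridge (overflow 17)
  25÷3 = 8 each, +1 to first 1
Round 2: Ashgrove=12 Cedarfen=23 Greywater=24 → close Greywater (overflow 14)
  24÷2 = 12 each, +1 to first 0
Round 3: Ashgrove=24 Cedarfen=35 → close Cedarfen (overflow 20)
  35÷1 = 35 each, +1 to first 0

Closure order: Ironridge, Greywater, Cedarfen
Last habitat: Ashgrove with 59 animals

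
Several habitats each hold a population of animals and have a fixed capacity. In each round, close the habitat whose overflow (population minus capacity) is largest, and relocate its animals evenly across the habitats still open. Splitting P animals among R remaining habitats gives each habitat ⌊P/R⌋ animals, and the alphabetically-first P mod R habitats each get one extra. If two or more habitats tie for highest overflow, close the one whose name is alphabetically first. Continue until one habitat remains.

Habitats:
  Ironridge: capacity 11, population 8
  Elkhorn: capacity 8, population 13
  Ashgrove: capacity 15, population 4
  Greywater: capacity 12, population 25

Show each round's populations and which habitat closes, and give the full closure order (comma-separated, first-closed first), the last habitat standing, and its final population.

Closure order: Greywater, Elkhorn, Ironridge
Last habitat: Ashgrove with 50 animals

Round 1: Ashgrove=4 Elkhorn=13 Greywater=25 Ironridge=8 → close Greywater (overflow 13)
  25÷3 = 8 each, +1 to first 1
Round 2: Ashgrove=13 Elkhorn=21 Ironridge=16 → close Elkhorn (overflow 13)
  21÷2 = 10 each, +1 to first 1
Round 3: Ashgrove=24 Ironridge=26 → close Ironridge (overflow 15)
  26÷1 = 26 each, +1 to first 0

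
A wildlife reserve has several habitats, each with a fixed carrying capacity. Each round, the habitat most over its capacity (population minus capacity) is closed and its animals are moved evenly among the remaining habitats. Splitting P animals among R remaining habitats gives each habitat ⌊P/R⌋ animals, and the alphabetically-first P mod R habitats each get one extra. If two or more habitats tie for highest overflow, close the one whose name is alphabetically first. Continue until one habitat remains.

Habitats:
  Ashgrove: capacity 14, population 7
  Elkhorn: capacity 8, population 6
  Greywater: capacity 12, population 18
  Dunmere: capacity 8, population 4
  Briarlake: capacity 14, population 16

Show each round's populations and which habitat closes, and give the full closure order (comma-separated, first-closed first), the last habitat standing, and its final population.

Round 1: Ashgrove=7 Briarlake=16 Dunmere=4 Elkhorn=6 Greywater=18 → close Greywater (overflow 6)
  18÷4 = 4 each, +1 to first 2
Round 2: Ashgrove=12 Briarlake=21 Dunmere=8 Elkhorn=10 → close Briarlake (overflow 7)
  21÷3 = 7 each, +1 to first 0
Round 3: Ashgrove=19 Dunmere=15 Elkhorn=17 → close Elkhorn (overflow 9)
  17÷2 = 8 each, +1 to first 1
Round 4: Ashgrove=28 Dunmere=23 → close Dunmere (overflow 15)
  23÷1 = 23 each, +1 to first 0

Closure order: Greywater, Briarlake, Elkhorn, Dunmere
Last habitat: Ashgrove with 51 animals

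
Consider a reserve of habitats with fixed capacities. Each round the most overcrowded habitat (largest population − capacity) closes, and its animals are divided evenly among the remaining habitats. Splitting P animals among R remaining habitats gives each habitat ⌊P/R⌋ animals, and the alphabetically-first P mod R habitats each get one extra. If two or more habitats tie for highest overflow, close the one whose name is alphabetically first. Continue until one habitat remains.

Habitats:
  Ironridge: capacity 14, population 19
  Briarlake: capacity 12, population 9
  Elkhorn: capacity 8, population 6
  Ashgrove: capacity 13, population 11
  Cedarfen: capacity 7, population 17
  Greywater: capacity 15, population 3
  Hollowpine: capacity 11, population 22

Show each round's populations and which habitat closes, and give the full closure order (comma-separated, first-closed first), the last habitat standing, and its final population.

Round 1: Ashgrove=11 Briarlake=9 Cedarfen=17 Elkhorn=6 Greywater=3 Hollowpine=22 Ironridge=19 → close Hollowpine (overflow 11)
  22÷6 = 3 each, +1 to first 4
Round 2: Ashgrove=15 Briarlake=13 Cedarfen=21 Elkhorn=10 Greywater=6 Ironridge=22 → close Cedarfen (overflow 14)
  21÷5 = 4 each, +1 to first 1
Round 3: Ashgrove=20 Briarlake=17 Elkhorn=14 Greywater=10 Ironridge=26 → close Ironridge (overflow 12)
  26÷4 = 6 each, +1 to first 2
Round 4: Ashgrove=27 Briarlake=24 Elkhorn=20 Greywater=16 → close Ashgrove (overflow 14)
  27÷3 = 9 each, +1 to first 0
Round 5: Briarlake=33 Elkhorn=29 Greywater=25 → close Briarlake (overflow 21)
  33÷2 = 16 each, +1 to first 1
Round 6: Elkhorn=46 Greywater=41 → close Elkhorn (overflow 38)
  46÷1 = 46 each, +1 to first 0

Closure order: Hollowpine, Cedarfen, Ironridge, Ashgrove, Briarlake, Elkhorn
Last habitat: Greywater with 87 animals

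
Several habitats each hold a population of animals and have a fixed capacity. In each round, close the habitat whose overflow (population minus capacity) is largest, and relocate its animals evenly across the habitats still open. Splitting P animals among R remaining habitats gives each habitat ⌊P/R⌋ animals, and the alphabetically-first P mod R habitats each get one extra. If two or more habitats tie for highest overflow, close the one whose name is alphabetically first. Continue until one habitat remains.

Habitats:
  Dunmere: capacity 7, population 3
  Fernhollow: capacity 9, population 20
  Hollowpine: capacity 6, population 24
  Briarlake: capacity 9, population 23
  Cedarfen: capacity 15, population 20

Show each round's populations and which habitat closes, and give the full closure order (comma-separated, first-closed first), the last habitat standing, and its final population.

Closure order: Hollowpine, Briarlake, Fernhollow, Cedarfen
Last habitat: Dunmere with 90 animals

Round 1: Briarlake=23 Cedarfen=20 Dunmere=3 Fernhollow=20 Hollowpine=24 → close Hollowpine (overflow 18)
  24÷4 = 6 each, +1 to first 0
Round 2: Briarlake=29 Cedarfen=26 Dunmere=9 Fernhollow=26 → close Briarlake (overflow 20)
  29÷3 = 9 each, +1 to first 2
Round 3: Cedarfen=36 Dunmere=19 Fernhollow=35 → close Fernhollow (overflow 26)
  35÷2 = 17 each, +1 to first 1
Round 4: Cedarfen=54 Dunmere=36 → close Cedarfen (overflow 39)
  54÷1 = 54 each, +1 to first 0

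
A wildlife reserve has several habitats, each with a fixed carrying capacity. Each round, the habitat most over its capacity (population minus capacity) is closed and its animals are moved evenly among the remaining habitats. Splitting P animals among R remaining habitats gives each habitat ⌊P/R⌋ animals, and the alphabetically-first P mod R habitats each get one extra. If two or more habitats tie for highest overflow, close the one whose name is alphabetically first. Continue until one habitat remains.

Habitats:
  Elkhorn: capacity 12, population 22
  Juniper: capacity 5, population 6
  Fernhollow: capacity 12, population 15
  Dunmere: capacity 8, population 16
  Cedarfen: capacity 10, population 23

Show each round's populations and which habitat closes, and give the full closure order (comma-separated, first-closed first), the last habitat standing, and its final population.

Closure order: Cedarfen, Elkhorn, Dunmere, Fernhollow
Last habitat: Juniper with 82 animals

Round 1: Cedarfen=23 Dunmere=16 Elkhorn=22 Fernhollow=15 Juniper=6 → close Cedarfen (overflow 13)
  23÷4 = 5 each, +1 to first 3
Round 2: Dunmere=22 Elkhorn=28 Fernhollow=21 Juniper=11 → close Elkhorn (overflow 16)
  28÷3 = 9 each, +1 to first 1
Round 3: Dunmere=32 Fernhollow=30 Juniper=20 → close Dunmere (overflow 24)
  32÷2 = 16 each, +1 to first 0
Round 4: Fernhollow=46 Juniper=36 → close Fernhollow (overflow 34)
  46÷1 = 46 each, +1 to first 0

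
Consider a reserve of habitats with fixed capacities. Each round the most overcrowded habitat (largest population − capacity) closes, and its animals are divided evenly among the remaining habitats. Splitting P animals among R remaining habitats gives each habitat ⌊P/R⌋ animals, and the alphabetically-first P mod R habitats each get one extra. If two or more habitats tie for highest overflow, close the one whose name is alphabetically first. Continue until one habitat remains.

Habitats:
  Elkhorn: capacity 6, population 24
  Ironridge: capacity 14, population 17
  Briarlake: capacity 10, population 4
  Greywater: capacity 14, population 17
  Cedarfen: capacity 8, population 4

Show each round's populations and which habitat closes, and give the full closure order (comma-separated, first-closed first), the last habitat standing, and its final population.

Closure order: Elkhorn, Greywater, Ironridge, Cedarfen
Last habitat: Briarlake with 66 animals

Round 1: Briarlake=4 Cedarfen=4 Elkhorn=24 Greywater=17 Ironridge=17 → close Elkhorn (overflow 18)
  24÷4 = 6 each, +1 to first 0
Round 2: Briarlake=10 Cedarfen=10 Greywater=23 Ironridge=23 → close Greywater (overflow 9)
  23÷3 = 7 each, +1 to first 2
Round 3: Briarlake=18 Cedarfen=18 Ironridge=30 → close Ironridge (overflow 16)
  30÷2 = 15 each, +1 to first 0
Round 4: Briarlake=33 Cedarfen=33 → close Cedarfen (overflow 25)
  33÷1 = 33 each, +1 to first 0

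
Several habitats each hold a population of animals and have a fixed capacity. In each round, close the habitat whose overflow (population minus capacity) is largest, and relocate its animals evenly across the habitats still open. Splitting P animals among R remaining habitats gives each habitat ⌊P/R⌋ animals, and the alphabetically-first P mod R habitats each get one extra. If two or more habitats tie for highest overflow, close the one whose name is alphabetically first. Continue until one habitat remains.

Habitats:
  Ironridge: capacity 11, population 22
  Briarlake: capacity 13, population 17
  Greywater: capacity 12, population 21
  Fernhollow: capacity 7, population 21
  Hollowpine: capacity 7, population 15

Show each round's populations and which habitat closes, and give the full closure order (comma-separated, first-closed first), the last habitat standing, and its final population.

Round 1: Briarlake=17 Fernhollow=21 Greywater=21 Hollowpine=15 Ironridge=22 → close Fernhollow (overflow 14)
  21÷4 = 5 each, +1 to first 1
Round 2: Briarlake=23 Greywater=26 Hollowpine=20 Ironridge=27 → close Ironridge (overflow 16)
  27÷3 = 9 each, +1 to first 0
Round 3: Briarlake=32 Greywater=35 Hollowpine=29 → close Greywater (overflow 23)
  35÷2 = 17 each, +1 to first 1
Round 4: Briarlake=50 Hollowpine=46 → close Hollowpine (overflow 39)
  46÷1 = 46 each, +1 to first 0

Closure order: Fernhollow, Ironridge, Greywater, Hollowpine
Last habitat: Briarlake with 96 animals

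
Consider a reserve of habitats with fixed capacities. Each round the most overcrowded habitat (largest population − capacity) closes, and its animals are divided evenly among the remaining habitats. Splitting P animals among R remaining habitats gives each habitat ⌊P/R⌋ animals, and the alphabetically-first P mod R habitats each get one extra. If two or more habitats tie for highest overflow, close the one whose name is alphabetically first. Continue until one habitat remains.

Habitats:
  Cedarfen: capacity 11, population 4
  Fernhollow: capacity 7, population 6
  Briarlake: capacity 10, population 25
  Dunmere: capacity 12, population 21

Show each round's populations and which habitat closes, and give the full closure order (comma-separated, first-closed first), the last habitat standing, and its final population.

Round 1: Briarlake=25 Cedarfen=4 Dunmere=21 Fernhollow=6 → close Briarlake (overflow 15)
  25÷3 = 8 each, +1 to first 1
Round 2: Cedarfen=13 Dunmere=29 Fernhollow=14 → close Dunmere (overflow 17)
  29÷2 = 14 each, +1 to first 1
Round 3: Cedarfen=28 Fernhollow=28 → close Fernhollow (overflow 21)
  28÷1 = 28 each, +1 to first 0

Closure order: Briarlake, Dunmere, Fernhollow
Last habitat: Cedarfen with 56 animals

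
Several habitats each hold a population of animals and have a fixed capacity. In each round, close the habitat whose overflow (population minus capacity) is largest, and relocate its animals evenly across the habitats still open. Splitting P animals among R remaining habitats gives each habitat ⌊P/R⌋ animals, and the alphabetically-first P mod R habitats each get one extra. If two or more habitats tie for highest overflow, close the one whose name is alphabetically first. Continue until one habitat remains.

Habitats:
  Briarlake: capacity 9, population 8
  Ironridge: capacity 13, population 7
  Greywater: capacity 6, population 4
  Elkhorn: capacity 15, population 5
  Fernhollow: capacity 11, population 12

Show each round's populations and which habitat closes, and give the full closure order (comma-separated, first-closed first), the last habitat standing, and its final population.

Closure order: Fernhollow, Briarlake, Greywater, Ironridge
Last habitat: Elkhorn with 36 animals

Round 1: Briarlake=8 Elkhorn=5 Fernhollow=12 Greywater=4 Ironridge=7 → close Fernhollow (overflow 1)
  12÷4 = 3 each, +1 to first 0
Round 2: Briarlake=11 Elkhorn=8 Greywater=7 Ironridge=10 → close Briarlake (overflow 2)
  11÷3 = 3 each, +1 to first 2
Round 3: Elkhorn=12 Greywater=11 Ironridge=13 → close Greywater (overflow 5)
  11÷2 = 5 each, +1 to first 1
Round 4: Elkhorn=18 Ironridge=18 → close Ironridge (overflow 5)
  18÷1 = 18 each, +1 to first 0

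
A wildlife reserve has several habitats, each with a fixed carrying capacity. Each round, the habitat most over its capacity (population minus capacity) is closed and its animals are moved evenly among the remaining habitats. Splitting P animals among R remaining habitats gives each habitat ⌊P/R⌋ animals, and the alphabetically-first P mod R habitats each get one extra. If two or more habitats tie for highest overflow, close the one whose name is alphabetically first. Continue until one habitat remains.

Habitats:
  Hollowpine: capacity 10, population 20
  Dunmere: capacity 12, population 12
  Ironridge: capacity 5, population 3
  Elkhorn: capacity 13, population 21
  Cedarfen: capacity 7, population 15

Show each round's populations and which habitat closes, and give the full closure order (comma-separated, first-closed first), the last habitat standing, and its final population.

Round 1: Cedarfen=15 Dunmere=12 Elkhorn=21 Hollowpine=20 Ironridge=3 → close Hollowpine (overflow 10)
  20÷4 = 5 each, +1 to first 0
Round 2: Cedarfen=20 Dunmere=17 Elkhorn=26 Ironridge=8 → close Cedarfen (overflow 13)
  20÷3 = 6 each, +1 to first 2
Round 3: Dunmere=24 Elkhorn=33 Ironridge=14 → close Elkhorn (overflow 20)
  33÷2 = 16 each, +1 to first 1
Round 4: Dunmere=41 Ironridge=30 → close Dunmere (overflow 29)
  41÷1 = 41 each, +1 to first 0

Closure order: Hollowpine, Cedarfen, Elkhorn, Dunmere
Last habitat: Ironridge with 71 animals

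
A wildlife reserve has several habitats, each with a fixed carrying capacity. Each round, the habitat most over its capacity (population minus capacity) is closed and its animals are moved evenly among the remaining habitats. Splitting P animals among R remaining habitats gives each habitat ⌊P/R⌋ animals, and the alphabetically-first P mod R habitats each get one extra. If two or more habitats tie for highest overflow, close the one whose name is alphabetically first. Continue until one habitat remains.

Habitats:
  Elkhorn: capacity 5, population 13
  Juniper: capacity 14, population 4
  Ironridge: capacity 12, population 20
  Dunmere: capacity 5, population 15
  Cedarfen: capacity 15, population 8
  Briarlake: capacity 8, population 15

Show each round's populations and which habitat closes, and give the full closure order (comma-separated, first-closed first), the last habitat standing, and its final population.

Closure order: Dunmere, Elkhorn, Ironridge, Briarlake, Cedarfen
Last habitat: Juniper with 75 animals

Round 1: Briarlake=15 Cedarfen=8 Dunmere=15 Elkhorn=13 Ironridge=20 Juniper=4 → close Dunmere (overflow 10)
  15÷5 = 3 each, +1 to first 0
Round 2: Briarlake=18 Cedarfen=11 Elkhorn=16 Ironridge=23 Juniper=7 → close Elkhorn (overflow 11)
  16÷4 = 4 each, +1 to first 0
Round 3: Briarlake=22 Cedarfen=15 Ironridge=27 Juniper=11 → close Ironridge (overflow 15)
  27÷3 = 9 each, +1 to first 0
Round 4: Briarlake=31 Cedarfen=24 Juniper=20 → close Briarlake (overflow 23)
  31÷2 = 15 each, +1 to first 1
Round 5: Cedarfen=40 Juniper=35 → close Cedarfen (overflow 25)
  40÷1 = 40 each, +1 to first 0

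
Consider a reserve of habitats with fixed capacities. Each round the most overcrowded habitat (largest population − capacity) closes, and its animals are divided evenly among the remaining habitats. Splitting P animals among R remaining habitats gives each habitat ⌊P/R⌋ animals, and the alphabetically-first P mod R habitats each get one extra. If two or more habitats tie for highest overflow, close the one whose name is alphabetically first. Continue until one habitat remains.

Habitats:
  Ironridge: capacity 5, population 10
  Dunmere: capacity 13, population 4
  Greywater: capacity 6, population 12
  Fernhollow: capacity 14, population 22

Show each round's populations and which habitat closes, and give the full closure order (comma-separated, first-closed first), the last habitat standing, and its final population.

Round 1: Dunmere=4 Fernhollow=22 Greywater=12 Ironridge=10 → close Fernhollow (overflow 8)
  22÷3 = 7 each, +1 to first 1
Round 2: Dunmere=12 Greywater=19 Ironridge=17 → close Greywater (overflow 13)
  19÷2 = 9 each, +1 to first 1
Round 3: Dunmere=22 Ironridge=26 → close Ironridge (overflow 21)
  26÷1 = 26 each, +1 to first 0

Closure order: Fernhollow, Greywater, Ironridge
Last habitat: Dunmere with 48 animals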